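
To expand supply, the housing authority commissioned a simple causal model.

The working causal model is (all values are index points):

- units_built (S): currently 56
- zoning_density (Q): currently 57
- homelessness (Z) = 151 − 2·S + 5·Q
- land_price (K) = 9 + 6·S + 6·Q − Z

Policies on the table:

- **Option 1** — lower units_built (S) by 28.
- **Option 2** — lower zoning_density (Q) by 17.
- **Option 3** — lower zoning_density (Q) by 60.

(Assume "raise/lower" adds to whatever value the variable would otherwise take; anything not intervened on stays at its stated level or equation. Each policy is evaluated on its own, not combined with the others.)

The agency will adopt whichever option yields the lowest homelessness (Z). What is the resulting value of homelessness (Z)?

Option 1 (S − 28):
  S = 56 − 28 = 28
  Q = 57
  Z = 151 − 2·28 + 5·57 = 380
Option 2 (Q − 17):
  S = 56
  Q = 57 − 17 = 40
  Z = 151 − 2·56 + 5·40 = 239
Option 3 (Q − 60):
  S = 56
  Q = 57 − 60 = -3
  Z = 151 − 2·56 + 5·(-3) = 24
Comparing — Option 1: Z=380, Option 2: Z=239, Option 3: Z=24. Lowest is 24 (Option 3).

24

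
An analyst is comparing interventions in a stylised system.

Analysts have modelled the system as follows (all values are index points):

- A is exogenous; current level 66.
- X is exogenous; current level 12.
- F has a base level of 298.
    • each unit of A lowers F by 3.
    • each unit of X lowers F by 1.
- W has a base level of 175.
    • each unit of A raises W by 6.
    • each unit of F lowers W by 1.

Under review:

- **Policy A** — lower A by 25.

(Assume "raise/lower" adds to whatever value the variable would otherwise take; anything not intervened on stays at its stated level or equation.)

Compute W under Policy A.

258

Policy A (A − 25):
  A = 66 − 25 = 41
  X = 12
  F = 298 − 3·41 − 12 = 163
  W = 175 + 6·41 − 163 = 258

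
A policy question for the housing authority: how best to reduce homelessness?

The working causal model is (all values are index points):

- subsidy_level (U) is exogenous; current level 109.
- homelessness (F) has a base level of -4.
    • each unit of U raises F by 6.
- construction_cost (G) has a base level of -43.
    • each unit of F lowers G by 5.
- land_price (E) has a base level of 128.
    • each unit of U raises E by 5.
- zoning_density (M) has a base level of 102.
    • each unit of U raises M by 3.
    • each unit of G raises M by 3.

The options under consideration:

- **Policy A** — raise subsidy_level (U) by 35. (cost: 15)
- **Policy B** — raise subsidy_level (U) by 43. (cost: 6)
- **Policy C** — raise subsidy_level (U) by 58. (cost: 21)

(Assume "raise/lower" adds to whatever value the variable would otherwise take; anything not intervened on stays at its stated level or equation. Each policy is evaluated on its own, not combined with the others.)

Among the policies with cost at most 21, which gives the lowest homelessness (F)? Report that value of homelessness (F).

Policy A (U + 35):
  U = 109 + 35 = 144
  F = -4 + 6·144 = 860
Policy B (U + 43):
  U = 109 + 43 = 152
  F = -4 + 6·152 = 908
Policy C (U + 58):
  U = 109 + 58 = 167
  F = -4 + 6·167 = 998
Comparing — Policy A: F=860, Policy B: F=908, Policy C: F=998. Lowest is 860 (Policy A).

860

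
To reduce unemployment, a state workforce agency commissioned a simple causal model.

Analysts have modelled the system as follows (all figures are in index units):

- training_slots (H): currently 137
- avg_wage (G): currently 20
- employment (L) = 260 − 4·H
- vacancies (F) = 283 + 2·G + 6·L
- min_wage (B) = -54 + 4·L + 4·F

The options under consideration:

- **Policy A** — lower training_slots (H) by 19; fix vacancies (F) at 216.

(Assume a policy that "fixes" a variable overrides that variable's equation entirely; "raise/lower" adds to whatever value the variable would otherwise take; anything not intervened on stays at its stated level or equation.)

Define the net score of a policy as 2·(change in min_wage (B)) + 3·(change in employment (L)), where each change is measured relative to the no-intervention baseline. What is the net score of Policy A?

Baseline:
  H = 137
  G = 20
  L = 260 − 4·137 = -288
  F = 283 + 2·20 + 6·(-288) = -1405
  B = -54 + 4·(-288) + 4·(-1405) = -6826
Policy A (H − 19, F := 216):
  H = 137 − 19 = 118
  G = 20
  L = 260 − 4·118 = -212
  F = 216
  B = -54 + 4·(-212) + 4·216 = -38
ΔB = -38 − (-6826) = 6788; ΔL = -212 − (-288) = 76
Score = 2·6788 + 3·76 = 13804

13804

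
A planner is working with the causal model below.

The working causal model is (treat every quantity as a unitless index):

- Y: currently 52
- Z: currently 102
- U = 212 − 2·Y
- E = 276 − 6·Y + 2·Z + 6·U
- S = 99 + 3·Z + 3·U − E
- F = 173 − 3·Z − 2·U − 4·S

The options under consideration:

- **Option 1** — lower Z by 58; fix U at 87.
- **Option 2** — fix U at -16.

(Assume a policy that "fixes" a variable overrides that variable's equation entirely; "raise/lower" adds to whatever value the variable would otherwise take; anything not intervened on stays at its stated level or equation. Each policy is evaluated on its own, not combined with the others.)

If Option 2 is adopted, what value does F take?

-1241

Option 2 (U := -16):
  Y = 52
  Z = 102
  U = -16
  E = 276 − 6·52 + 2·102 + 6·(-16) = 72
  S = 99 + 3·102 + 3·(-16) − 72 = 285
  F = 173 − 3·102 − 2·(-16) − 4·285 = -1241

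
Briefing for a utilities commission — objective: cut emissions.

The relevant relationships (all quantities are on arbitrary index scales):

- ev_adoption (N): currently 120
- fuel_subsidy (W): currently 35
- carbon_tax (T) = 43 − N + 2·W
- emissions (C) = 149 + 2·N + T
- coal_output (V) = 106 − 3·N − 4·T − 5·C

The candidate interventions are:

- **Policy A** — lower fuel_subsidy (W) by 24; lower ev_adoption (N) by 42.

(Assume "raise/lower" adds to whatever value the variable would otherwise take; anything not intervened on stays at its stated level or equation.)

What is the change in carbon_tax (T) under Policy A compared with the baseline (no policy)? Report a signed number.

Baseline:
  N = 120
  W = 35
  T = 43 − 120 + 2·35 = -7
Policy A (W − 24, N − 42):
  N = 120 − 42 = 78
  W = 35 − 24 = 11
  T = 43 − 78 + 2·11 = -13
Change in T: -13 − (-7) = -6

-6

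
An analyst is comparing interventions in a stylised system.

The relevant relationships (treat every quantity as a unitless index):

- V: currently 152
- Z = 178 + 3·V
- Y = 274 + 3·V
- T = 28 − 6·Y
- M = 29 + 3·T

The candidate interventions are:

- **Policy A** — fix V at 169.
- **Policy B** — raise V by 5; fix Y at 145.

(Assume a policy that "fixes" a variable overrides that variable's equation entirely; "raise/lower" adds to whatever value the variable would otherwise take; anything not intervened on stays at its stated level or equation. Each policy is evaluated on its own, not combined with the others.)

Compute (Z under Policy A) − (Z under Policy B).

36

Policy A (V := 169):
  V = 169
  Z = 178 + 3·169 = 685
Policy B (V + 5, Y := 145):
  V = 152 + 5 = 157
  Z = 178 + 3·157 = 649
Z: 685 − 649 = 36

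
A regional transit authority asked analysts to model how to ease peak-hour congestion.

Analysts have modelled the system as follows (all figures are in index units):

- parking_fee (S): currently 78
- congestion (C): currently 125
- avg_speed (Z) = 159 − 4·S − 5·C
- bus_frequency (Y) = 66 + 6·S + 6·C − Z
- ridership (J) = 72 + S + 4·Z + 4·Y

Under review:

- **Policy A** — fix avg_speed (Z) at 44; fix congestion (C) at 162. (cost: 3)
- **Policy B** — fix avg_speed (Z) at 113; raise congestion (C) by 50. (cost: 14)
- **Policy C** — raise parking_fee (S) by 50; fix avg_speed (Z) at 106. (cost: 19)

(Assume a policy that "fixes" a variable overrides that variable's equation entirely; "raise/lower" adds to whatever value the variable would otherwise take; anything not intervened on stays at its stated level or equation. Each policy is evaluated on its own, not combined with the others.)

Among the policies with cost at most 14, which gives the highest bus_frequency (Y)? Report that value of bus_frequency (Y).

1471

Policy A (Z := 44, C := 162):
  S = 78
  C = 162
  Z = 44
  Y = 66 + 6·78 + 6·162 − 44 = 1462
Policy B (Z := 113, C + 50):
  S = 78
  C = 125 + 50 = 175
  Z = 113
  Y = 66 + 6·78 + 6·175 − 113 = 1471
Comparing — Policy A: Y=1462, Policy B: Y=1471. Highest is 1471 (Policy B).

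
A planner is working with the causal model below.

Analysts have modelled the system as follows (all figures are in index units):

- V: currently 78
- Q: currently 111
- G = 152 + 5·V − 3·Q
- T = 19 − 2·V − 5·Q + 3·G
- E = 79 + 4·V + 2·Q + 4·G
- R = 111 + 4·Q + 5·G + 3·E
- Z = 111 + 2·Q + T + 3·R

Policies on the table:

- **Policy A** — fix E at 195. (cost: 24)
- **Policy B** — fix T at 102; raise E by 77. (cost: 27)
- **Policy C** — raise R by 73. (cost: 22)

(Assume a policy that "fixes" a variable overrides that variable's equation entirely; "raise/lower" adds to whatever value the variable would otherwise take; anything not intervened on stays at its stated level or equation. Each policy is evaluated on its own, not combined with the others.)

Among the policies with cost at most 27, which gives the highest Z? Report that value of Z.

Policy A (E := 195):
  V = 78
  Q = 111
  G = 152 + 5·78 − 3·111 = 209
  T = 19 − 2·78 − 5·111 + 3·209 = -65
  E = 195
  R = 111 + 4·111 + 5·209 + 3·195 = 2185
  Z = 111 + 2·111 + (-65) + 3·2185 = 6823
Policy B (T := 102, E + 77):
  V = 78
  Q = 111
  G = 152 + 5·78 − 3·111 = 209
  T = 102
  E = 79 + 4·78 + 2·111 + 4·209 (+77 from intervention) = 1526
  R = 111 + 4·111 + 5·209 + 3·1526 = 6178
  Z = 111 + 2·111 + 102 + 3·6178 = 18969
Policy C (R + 73):
  V = 78
  Q = 111
  G = 152 + 5·78 − 3·111 = 209
  T = 19 − 2·78 − 5·111 + 3·209 = -65
  E = 79 + 4·78 + 2·111 + 4·209 = 1449
  R = 111 + 4·111 + 5·209 + 3·1449 (+73 from intervention) = 6020
  Z = 111 + 2·111 + (-65) + 3·6020 = 18328
Comparing — Policy A: Z=6823, Policy B: Z=18969, Policy C: Z=18328. Highest is 18969 (Policy B).

18969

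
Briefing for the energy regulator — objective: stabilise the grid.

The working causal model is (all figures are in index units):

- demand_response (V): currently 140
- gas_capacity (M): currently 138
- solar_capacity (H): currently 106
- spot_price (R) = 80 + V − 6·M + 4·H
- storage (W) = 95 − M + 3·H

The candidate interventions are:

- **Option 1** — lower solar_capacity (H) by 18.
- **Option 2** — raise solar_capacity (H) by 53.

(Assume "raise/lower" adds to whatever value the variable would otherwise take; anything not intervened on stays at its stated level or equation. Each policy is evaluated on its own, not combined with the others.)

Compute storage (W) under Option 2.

Option 2 (H + 53):
  M = 138
  H = 106 + 53 = 159
  W = 95 − 138 + 3·159 = 434

434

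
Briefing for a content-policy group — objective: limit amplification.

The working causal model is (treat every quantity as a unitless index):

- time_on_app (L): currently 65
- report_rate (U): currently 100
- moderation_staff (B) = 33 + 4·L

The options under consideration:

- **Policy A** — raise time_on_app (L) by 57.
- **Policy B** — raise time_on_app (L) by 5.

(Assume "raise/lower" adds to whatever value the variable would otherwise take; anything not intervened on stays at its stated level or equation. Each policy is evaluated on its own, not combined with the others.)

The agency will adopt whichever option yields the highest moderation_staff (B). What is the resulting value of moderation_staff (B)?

521

Policy A (L + 57):
  L = 65 + 57 = 122
  B = 33 + 4·122 = 521
Policy B (L + 5):
  L = 65 + 5 = 70
  B = 33 + 4·70 = 313
Comparing — Policy A: B=521, Policy B: B=313. Highest is 521 (Policy A).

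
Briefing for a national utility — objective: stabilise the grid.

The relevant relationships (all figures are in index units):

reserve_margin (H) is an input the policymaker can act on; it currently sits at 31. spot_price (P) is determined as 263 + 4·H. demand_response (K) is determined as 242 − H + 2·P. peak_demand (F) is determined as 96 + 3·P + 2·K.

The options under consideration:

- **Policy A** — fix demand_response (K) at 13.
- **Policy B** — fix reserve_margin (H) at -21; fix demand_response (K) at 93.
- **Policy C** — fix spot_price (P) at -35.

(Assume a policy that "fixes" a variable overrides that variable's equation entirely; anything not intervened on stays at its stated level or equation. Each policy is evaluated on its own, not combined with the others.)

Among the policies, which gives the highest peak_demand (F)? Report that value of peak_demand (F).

1283

Policy A (K := 13):
  H = 31
  P = 263 + 4·31 = 387
  K = 13
  F = 96 + 3·387 + 2·13 = 1283
Policy B (H := -21, K := 93):
  H = -21
  P = 263 + 4·(-21) = 179
  K = 93
  F = 96 + 3·179 + 2·93 = 819
Policy C (P := -35):
  H = 31
  P = -35
  K = 242 − 31 + 2·(-35) = 141
  F = 96 + 3·(-35) + 2·141 = 273
Comparing — Policy A: F=1283, Policy B: F=819, Policy C: F=273. Highest is 1283 (Policy A).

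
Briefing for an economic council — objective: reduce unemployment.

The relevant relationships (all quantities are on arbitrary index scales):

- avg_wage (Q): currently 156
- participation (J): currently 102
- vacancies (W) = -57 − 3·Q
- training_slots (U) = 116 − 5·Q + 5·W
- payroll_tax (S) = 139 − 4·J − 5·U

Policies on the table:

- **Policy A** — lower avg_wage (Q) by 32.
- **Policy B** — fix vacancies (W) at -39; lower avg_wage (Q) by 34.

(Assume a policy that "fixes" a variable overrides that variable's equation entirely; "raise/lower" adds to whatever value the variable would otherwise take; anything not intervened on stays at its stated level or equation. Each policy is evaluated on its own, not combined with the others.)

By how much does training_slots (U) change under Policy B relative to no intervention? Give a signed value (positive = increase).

2600

Baseline:
  Q = 156
  W = -57 − 3·156 = -525
  U = 116 − 5·156 + 5·(-525) = -3289
Policy B (W := -39, Q − 34):
  Q = 156 − 34 = 122
  W = -39
  U = 116 − 5·122 + 5·(-39) = -689
Change in U: -689 − (-3289) = 2600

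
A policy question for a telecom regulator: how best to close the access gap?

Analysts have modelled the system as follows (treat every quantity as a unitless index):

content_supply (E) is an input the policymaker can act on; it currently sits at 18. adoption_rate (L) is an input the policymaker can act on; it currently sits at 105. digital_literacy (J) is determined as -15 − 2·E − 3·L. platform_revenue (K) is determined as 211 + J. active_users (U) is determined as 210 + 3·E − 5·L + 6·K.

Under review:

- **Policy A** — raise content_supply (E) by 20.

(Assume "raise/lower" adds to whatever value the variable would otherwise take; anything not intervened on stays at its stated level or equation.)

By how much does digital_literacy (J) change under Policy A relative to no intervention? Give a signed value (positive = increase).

-40

Baseline:
  E = 18
  L = 105
  J = -15 − 2·18 − 3·105 = -366
Policy A (E + 20):
  E = 18 + 20 = 38
  L = 105
  J = -15 − 2·38 − 3·105 = -406
Change in J: -406 − (-366) = -40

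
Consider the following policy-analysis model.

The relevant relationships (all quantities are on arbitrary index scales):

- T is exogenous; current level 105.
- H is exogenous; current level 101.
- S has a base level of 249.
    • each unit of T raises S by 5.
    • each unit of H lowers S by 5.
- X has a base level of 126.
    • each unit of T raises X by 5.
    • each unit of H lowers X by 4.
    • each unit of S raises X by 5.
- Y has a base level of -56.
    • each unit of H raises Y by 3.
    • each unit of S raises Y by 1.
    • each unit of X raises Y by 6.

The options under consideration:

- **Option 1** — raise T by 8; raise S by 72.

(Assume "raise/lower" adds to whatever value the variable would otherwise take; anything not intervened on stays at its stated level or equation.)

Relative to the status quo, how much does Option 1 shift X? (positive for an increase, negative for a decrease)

Baseline:
  T = 105
  H = 101
  S = 249 + 5·105 − 5·101 = 269
  X = 126 + 5·105 − 4·101 + 5·269 = 1592
Option 1 (T + 8, S + 72):
  T = 105 + 8 = 113
  H = 101
  S = 249 + 5·113 − 5·101 (+72 from intervention) = 381
  X = 126 + 5·113 − 4·101 + 5·381 = 2192
Change in X: 2192 − 1592 = 600

600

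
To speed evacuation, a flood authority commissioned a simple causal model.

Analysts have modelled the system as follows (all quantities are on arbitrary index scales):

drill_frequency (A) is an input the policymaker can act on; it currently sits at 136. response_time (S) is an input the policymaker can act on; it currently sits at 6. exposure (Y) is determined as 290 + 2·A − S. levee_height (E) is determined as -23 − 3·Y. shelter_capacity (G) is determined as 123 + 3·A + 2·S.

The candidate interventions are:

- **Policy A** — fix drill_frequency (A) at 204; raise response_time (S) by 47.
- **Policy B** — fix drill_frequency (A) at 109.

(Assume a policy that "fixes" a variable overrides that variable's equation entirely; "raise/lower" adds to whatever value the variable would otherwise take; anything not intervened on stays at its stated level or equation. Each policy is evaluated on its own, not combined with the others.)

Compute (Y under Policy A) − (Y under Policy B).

Policy A (A := 204, S + 47):
  A = 204
  S = 6 + 47 = 53
  Y = 290 + 2·204 − 53 = 645
Policy B (A := 109):
  A = 109
  S = 6
  Y = 290 + 2·109 − 6 = 502
Y: 645 − 502 = 143

143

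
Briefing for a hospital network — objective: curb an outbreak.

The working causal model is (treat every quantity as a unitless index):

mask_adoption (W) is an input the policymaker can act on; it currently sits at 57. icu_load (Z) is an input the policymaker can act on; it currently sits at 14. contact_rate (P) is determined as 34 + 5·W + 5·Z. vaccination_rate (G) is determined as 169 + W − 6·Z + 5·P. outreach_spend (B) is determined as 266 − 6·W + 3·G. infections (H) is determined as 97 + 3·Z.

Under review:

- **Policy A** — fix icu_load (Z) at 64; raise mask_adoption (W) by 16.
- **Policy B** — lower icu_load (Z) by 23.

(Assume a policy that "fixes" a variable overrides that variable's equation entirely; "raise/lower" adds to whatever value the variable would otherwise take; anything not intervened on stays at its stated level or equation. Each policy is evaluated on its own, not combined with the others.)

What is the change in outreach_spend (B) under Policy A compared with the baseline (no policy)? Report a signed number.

4002

Baseline:
  W = 57
  Z = 14
  P = 34 + 5·57 + 5·14 = 389
  G = 169 + 57 − 6·14 + 5·389 = 2087
  B = 266 − 6·57 + 3·2087 = 6185
Policy A (Z := 64, W + 16):
  W = 57 + 16 = 73
  Z = 64
  P = 34 + 5·73 + 5·64 = 719
  G = 169 + 73 − 6·64 + 5·719 = 3453
  B = 266 − 6·73 + 3·3453 = 10187
Change in B: 10187 − 6185 = 4002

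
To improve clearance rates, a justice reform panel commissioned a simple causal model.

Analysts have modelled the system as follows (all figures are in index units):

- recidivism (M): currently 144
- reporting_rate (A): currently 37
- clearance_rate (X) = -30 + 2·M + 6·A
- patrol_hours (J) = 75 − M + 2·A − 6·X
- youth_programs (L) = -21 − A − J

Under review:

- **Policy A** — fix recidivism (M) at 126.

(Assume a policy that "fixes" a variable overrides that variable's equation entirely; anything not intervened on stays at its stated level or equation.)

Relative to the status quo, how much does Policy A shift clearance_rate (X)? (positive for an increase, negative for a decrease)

-36

Baseline:
  M = 144
  A = 37
  X = -30 + 2·144 + 6·37 = 480
Policy A (M := 126):
  M = 126
  A = 37
  X = -30 + 2·126 + 6·37 = 444
Change in X: 444 − 480 = -36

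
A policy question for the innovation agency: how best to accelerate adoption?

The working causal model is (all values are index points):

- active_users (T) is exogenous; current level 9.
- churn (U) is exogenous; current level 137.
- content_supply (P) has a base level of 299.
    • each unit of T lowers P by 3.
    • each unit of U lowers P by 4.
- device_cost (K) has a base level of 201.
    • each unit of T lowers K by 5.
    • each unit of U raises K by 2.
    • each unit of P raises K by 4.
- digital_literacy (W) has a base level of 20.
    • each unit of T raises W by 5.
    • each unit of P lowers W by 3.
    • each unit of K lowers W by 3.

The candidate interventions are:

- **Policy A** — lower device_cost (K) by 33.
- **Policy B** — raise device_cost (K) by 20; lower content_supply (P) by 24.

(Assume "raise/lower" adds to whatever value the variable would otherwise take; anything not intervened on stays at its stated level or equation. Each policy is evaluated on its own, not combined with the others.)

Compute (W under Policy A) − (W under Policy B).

-201

Policy A (K − 33):
  T = 9
  U = 137
  P = 299 − 3·9 − 4·137 = -276
  K = 201 − 5·9 + 2·137 + 4·(-276) (−33 from intervention) = -707
  W = 20 + 5·9 − 3·(-276) − 3·(-707) = 3014
Policy B (K + 20, P − 24):
  T = 9
  U = 137
  P = 299 − 3·9 − 4·137 (−24 from intervention) = -300
  K = 201 − 5·9 + 2·137 + 4·(-300) (+20 from intervention) = -750
  W = 20 + 5·9 − 3·(-300) − 3·(-750) = 3215
W: 3014 − 3215 = -201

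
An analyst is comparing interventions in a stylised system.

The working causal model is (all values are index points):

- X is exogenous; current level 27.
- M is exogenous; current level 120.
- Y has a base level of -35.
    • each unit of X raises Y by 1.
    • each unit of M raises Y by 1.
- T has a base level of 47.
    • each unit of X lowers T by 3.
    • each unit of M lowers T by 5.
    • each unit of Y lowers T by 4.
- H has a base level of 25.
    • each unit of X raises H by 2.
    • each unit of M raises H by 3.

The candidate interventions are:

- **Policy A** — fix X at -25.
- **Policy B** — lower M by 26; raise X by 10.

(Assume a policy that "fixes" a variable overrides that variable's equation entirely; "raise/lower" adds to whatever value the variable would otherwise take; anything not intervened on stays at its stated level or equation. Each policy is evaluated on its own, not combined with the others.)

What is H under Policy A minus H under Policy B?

Policy A (X := -25):
  X = -25
  M = 120
  H = 25 + 2·(-25) + 3·120 = 335
Policy B (M − 26, X + 10):
  X = 27 + 10 = 37
  M = 120 − 26 = 94
  H = 25 + 2·37 + 3·94 = 381
H: 335 − 381 = -46

-46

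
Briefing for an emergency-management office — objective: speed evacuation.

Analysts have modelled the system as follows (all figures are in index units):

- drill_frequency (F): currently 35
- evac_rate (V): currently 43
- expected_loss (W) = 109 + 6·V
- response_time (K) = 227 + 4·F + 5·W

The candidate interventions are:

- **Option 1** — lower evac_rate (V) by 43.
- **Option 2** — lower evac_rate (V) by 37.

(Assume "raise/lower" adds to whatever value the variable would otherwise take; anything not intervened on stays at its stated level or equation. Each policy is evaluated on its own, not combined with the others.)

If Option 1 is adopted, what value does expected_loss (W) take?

109

Option 1 (V − 43):
  V = 43 − 43 = 0
  W = 109 + 6·0 = 109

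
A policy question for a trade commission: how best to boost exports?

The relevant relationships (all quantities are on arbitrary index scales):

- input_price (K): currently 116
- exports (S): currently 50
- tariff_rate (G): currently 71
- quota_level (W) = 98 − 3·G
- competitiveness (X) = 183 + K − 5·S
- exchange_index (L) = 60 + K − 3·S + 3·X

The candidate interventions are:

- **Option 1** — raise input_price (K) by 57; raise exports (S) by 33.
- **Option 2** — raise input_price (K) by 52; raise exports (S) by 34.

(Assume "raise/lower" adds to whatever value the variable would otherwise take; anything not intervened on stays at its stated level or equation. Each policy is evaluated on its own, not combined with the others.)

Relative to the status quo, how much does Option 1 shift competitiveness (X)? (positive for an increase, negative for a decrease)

-108

Baseline:
  K = 116
  S = 50
  X = 183 + 116 − 5·50 = 49
Option 1 (K + 57, S + 33):
  K = 116 + 57 = 173
  S = 50 + 33 = 83
  X = 183 + 173 − 5·83 = -59
Change in X: -59 − 49 = -108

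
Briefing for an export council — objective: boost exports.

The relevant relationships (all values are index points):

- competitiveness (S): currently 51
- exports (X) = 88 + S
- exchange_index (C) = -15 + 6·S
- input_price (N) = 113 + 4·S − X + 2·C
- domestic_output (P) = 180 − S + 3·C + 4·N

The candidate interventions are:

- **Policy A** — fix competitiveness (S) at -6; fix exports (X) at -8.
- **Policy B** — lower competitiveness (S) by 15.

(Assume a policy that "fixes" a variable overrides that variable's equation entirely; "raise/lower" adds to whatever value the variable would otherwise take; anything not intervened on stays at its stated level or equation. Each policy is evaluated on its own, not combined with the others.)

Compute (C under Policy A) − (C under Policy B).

Policy A (S := -6, X := -8):
  S = -6
  C = -15 + 6·(-6) = -51
Policy B (S − 15):
  S = 51 − 15 = 36
  C = -15 + 6·36 = 201
C: -51 − 201 = -252

-252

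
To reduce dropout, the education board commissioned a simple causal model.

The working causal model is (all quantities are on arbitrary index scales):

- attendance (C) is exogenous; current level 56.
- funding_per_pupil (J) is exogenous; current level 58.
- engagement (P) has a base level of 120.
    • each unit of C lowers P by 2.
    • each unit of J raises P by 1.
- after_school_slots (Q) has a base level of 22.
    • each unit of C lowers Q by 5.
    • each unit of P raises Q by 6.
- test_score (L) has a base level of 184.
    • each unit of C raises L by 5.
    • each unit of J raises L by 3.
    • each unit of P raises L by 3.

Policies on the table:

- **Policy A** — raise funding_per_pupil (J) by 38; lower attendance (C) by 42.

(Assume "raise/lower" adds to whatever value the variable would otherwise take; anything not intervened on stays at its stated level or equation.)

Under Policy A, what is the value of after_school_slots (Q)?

1080

Policy A (J + 38, C − 42):
  C = 56 − 42 = 14
  J = 58 + 38 = 96
  P = 120 − 2·14 + 96 = 188
  Q = 22 − 5·14 + 6·188 = 1080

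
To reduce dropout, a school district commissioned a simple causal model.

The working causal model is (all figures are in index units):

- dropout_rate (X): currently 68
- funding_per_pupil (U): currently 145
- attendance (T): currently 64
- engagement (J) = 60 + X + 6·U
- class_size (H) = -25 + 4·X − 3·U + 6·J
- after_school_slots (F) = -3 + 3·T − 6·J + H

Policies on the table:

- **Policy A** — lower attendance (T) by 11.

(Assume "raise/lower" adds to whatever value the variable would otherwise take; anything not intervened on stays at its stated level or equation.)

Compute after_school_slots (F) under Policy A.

-32

Policy A (T − 11):
  X = 68
  U = 145
  T = 64 − 11 = 53
  J = 60 + 68 + 6·145 = 998
  H = -25 + 4·68 − 3·145 + 6·998 = 5800
  F = -3 + 3·53 − 6·998 + 5800 = -32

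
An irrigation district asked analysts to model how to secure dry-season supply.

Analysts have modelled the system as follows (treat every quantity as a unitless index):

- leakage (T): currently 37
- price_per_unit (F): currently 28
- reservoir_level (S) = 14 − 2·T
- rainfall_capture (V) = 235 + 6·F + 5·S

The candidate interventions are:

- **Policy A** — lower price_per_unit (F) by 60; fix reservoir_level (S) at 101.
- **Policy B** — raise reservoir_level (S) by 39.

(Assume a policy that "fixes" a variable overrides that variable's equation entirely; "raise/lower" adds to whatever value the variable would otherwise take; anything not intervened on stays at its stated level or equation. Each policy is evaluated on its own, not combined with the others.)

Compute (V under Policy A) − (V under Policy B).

250

Policy A (F − 60, S := 101):
  T = 37
  F = 28 − 60 = -32
  S = 101
  V = 235 + 6·(-32) + 5·101 = 548
Policy B (S + 39):
  T = 37
  F = 28
  S = 14 − 2·37 (+39 from intervention) = -21
  V = 235 + 6·28 + 5·(-21) = 298
V: 548 − 298 = 250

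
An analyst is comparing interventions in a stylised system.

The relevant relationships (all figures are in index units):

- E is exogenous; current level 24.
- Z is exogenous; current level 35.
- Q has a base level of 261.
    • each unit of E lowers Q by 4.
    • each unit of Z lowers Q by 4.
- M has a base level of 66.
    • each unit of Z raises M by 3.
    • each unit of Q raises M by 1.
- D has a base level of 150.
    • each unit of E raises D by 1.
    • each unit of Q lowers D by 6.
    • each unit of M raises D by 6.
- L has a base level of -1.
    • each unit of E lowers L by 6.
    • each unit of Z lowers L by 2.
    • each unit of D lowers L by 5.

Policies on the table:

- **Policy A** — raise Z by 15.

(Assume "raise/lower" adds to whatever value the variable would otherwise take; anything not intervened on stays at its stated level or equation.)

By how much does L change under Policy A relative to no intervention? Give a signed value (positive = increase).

Baseline:
  E = 24
  Z = 35
  Q = 261 − 4·24 − 4·35 = 25
  M = 66 + 3·35 + 25 = 196
  D = 150 + 24 − 6·25 + 6·196 = 1200
  L = -1 − 6·24 − 2·35 − 5·1200 = -6215
Policy A (Z + 15):
  E = 24
  Z = 35 + 15 = 50
  Q = 261 − 4·24 − 4·50 = -35
  M = 66 + 3·50 + (-35) = 181
  D = 150 + 24 − 6·(-35) + 6·181 = 1470
  L = -1 − 6·24 − 2·50 − 5·1470 = -7595
Change in L: -7595 − (-6215) = -1380

-1380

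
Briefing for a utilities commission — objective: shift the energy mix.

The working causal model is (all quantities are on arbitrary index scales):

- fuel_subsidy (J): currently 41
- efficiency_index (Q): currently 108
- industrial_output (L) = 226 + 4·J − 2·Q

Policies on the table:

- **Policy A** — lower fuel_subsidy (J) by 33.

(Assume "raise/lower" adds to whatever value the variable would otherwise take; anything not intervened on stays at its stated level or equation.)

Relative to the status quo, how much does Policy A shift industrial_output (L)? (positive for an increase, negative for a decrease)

-132

Baseline:
  J = 41
  Q = 108
  L = 226 + 4·41 − 2·108 = 174
Policy A (J − 33):
  J = 41 − 33 = 8
  Q = 108
  L = 226 + 4·8 − 2·108 = 42
Change in L: 42 − 174 = -132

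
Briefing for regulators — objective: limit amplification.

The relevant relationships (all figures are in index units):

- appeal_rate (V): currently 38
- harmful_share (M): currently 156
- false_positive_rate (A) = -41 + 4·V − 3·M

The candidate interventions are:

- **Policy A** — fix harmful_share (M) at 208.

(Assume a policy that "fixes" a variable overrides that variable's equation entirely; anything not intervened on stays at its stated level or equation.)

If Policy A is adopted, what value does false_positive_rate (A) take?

Policy A (M := 208):
  V = 38
  M = 208
  A = -41 + 4·38 − 3·208 = -513

-513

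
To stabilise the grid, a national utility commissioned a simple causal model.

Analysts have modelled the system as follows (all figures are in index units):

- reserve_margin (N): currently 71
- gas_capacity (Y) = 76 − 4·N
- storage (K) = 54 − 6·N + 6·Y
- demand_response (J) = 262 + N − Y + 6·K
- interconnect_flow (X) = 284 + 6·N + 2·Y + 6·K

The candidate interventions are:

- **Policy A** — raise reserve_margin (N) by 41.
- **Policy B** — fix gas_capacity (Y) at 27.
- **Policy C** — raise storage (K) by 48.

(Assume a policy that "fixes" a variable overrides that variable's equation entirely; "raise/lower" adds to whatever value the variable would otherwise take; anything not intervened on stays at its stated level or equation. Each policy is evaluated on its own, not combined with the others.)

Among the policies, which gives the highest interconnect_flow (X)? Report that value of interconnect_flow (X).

Policy A (N + 41):
  N = 71 + 41 = 112
  Y = 76 − 4·112 = -372
  K = 54 − 6·112 + 6·(-372) = -2850
  X = 284 + 6·112 + 2·(-372) + 6·(-2850) = -16888
Policy B (Y := 27):
  N = 71
  Y = 27
  K = 54 − 6·71 + 6·27 = -210
  X = 284 + 6·71 + 2·27 + 6·(-210) = -496
Policy C (K + 48):
  N = 71
  Y = 76 − 4·71 = -208
  K = 54 − 6·71 + 6·(-208) (+48 from intervention) = -1572
  X = 284 + 6·71 + 2·(-208) + 6·(-1572) = -9138
Comparing — Policy A: X=-16888, Policy B: X=-496, Policy C: X=-9138. Highest is -496 (Policy B).

-496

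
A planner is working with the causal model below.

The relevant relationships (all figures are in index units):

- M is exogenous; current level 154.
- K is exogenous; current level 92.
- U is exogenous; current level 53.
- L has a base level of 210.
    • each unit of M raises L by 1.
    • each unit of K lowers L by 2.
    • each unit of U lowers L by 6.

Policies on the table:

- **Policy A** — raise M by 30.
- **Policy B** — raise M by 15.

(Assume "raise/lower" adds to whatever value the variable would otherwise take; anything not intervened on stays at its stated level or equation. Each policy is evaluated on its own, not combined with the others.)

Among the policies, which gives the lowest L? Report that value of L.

-123

Policy A (M + 30):
  M = 154 + 30 = 184
  K = 92
  U = 53
  L = 210 + 184 − 2·92 − 6·53 = -108
Policy B (M + 15):
  M = 154 + 15 = 169
  K = 92
  U = 53
  L = 210 + 169 − 2·92 − 6·53 = -123
Comparing — Policy A: L=-108, Policy B: L=-123. Lowest is -123 (Policy B).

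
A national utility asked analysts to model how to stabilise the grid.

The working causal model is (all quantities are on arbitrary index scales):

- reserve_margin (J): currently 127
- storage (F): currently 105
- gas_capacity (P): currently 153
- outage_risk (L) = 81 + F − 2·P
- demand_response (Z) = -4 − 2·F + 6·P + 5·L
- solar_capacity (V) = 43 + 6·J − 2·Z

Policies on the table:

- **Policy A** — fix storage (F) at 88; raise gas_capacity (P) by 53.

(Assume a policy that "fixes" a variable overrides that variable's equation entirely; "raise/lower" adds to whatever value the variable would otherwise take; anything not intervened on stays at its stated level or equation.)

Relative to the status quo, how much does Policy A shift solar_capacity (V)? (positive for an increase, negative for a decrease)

Baseline:
  J = 127
  F = 105
  P = 153
  L = 81 + 105 − 2·153 = -120
  Z = -4 − 2·105 + 6·153 + 5·(-120) = 104
  V = 43 + 6·127 − 2·104 = 597
Policy A (F := 88, P + 53):
  J = 127
  F = 88
  P = 153 + 53 = 206
  L = 81 + 88 − 2·206 = -243
  Z = -4 − 2·88 + 6·206 + 5·(-243) = -159
  V = 43 + 6·127 − 2·(-159) = 1123
Change in V: 1123 − 597 = 526

526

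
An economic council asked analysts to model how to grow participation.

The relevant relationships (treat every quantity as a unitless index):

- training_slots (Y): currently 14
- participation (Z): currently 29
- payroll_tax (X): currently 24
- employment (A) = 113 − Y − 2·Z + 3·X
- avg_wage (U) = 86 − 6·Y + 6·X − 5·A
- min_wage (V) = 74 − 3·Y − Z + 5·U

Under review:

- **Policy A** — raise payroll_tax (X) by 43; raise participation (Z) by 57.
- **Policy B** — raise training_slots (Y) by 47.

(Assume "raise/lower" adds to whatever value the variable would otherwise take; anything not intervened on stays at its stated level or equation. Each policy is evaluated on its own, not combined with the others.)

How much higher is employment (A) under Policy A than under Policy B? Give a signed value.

62

Policy A (X + 43, Z + 57):
  Y = 14
  Z = 29 + 57 = 86
  X = 24 + 43 = 67
  A = 113 − 14 − 2·86 + 3·67 = 128
Policy B (Y + 47):
  Y = 14 + 47 = 61
  Z = 29
  X = 24
  A = 113 − 61 − 2·29 + 3·24 = 66
A: 128 − 66 = 62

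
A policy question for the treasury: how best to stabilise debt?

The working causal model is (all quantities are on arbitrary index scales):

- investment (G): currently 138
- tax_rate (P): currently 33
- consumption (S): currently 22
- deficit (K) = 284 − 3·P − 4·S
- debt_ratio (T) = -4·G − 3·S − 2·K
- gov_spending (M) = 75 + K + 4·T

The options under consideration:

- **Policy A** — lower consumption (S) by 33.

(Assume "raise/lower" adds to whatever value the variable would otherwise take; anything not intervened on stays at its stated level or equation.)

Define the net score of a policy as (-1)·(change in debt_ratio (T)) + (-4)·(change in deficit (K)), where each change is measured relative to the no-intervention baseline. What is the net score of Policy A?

-363

Baseline:
  G = 138
  P = 33
  S = 22
  K = 284 − 3·33 − 4·22 = 97
  T = 0 − 4·138 − 3·22 − 2·97 = -812
Policy A (S − 33):
  G = 138
  P = 33
  S = 22 − 33 = -11
  K = 284 − 3·33 − 4·(-11) = 229
  T = 0 − 4·138 − 3·(-11) − 2·229 = -977
ΔT = -977 − (-812) = -165; ΔK = 229 − 97 = 132
Score = (-1)·(-165) + (-4)·132 = -363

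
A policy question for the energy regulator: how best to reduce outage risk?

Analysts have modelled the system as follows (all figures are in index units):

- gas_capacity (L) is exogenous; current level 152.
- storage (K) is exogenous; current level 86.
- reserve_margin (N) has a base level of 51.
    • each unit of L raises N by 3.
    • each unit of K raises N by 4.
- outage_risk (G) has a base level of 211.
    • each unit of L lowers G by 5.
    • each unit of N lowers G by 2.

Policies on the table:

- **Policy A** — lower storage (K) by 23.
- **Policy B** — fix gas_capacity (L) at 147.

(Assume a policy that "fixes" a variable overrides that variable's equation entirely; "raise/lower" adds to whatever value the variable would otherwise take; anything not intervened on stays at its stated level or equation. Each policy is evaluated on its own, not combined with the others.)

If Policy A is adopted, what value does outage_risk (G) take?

Policy A (K − 23):
  L = 152
  K = 86 − 23 = 63
  N = 51 + 3·152 + 4·63 = 759
  G = 211 − 5·152 − 2·759 = -2067

-2067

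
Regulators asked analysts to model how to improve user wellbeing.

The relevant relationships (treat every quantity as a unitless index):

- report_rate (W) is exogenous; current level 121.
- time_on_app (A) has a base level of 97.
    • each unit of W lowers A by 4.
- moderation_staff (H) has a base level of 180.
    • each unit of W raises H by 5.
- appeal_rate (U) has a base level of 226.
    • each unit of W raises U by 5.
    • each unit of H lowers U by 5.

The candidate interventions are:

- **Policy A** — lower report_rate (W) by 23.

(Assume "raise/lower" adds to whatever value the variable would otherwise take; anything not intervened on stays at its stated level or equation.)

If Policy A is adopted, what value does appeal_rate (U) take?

Policy A (W − 23):
  W = 121 − 23 = 98
  H = 180 + 5·98 = 670
  U = 226 + 5·98 − 5·670 = -2634

-2634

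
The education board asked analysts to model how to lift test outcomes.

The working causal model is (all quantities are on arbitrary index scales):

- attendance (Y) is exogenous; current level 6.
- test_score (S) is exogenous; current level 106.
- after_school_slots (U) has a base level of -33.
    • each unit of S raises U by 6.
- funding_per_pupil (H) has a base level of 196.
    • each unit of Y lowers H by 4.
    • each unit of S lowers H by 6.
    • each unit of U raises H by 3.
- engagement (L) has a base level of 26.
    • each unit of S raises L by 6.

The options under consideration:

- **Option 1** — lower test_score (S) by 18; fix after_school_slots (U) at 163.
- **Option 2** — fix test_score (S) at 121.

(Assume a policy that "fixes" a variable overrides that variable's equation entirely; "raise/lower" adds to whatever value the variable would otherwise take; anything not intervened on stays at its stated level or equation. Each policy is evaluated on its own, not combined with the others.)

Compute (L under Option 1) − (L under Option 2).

-198

Option 1 (S − 18, U := 163):
  S = 106 − 18 = 88
  L = 26 + 6·88 = 554
Option 2 (S := 121):
  S = 121
  L = 26 + 6·121 = 752
L: 554 − 752 = -198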